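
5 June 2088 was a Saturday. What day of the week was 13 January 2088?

Tuesday

Count forward from the earlier date (January 13, 2088) to the later (June 5, 2088):
January 2088: 31 − 13 = 18 days remain.
Then February 2088 (29), March (31), April (30), May (31): 29 + 31 + 30 + 31 = 121 days.
June 1–5, 2088: 5 days.
Total: 18 + 121 + 5 = 144 days.
144 mod 7 = 4, so 4 days before Saturday is Tuesday.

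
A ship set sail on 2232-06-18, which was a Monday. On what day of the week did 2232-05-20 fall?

Sunday

Count forward from the earlier date (May 20, 2232) to the later (June 18, 2232):
May 2232: 31 − 20 = 11 days remain.
June 1–18, 2232: 18 days.
Total: 11 + 18 = 29 days.
29 mod 7 = 1, so 1 day before Monday is Sunday.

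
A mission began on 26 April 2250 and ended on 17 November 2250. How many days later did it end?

205

April 2250: 30 − 26 = 4 days remain.
Then May (31), June (30), July (31), August (31), September (30), October (31): 31 + 30 + 31 + 31 + 30 + 31 = 184 days.
November 1–17, 2250: 17 days.
Total: 4 + 184 + 17 = 205 days.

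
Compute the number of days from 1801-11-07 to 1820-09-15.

6887

From November 7, 1801 to November 7, 1819: 18 years, of which 4 contain a Feb 29 — 14×365 + 4×366 = 6574 days.
November 1819: 30 − 7 = 23 days remain.
Then 9 full months totalling 275 days.
September 1–15, 1820: 15 days.
Residual: 313 days.
Total: 6887 days.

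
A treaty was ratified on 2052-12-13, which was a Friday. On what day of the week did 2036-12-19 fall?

Count forward from the earlier date (December 19, 2036) to the later (December 13, 2052):
Day-of-year of December 19, 2036: 354.
Day-of-year of December 13, 2052: 348.
2036 has 366 days, so 366 − 354 = 12 days remain in 2036.
Full years 2037–2051: 12 common + 3 leap = 12×365 + 3×366 = 5478 days.
Total: 12 + 5478 + 348 = 5838 days.
5838 is a multiple of 7, so 2036-12-19 falls on the same weekday: Friday.

Friday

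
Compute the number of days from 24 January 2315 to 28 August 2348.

12270

Day-of-year of January 24, 2315: 24.
Day-of-year of August 28, 2348: 241.
2315 has 365 days, so 365 − 24 = 341 days remain in 2315.
Full years 2316–2347: 24 common + 8 leap = 24×365 + 8×366 = 11688 days.
Total: 341 + 11688 + 241 = 12270 days.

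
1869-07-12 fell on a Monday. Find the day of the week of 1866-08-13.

Count forward from the earlier date (August 13, 1866) to the later (July 12, 1869):
August 13, 1866 → August 13, 1867: 365 days.
August 13, 1867 → August 13, 1868: 366 days (1868 is a leap year).
August 1868: 31 − 13 = 18 days remain.
Then 10 full months totalling 303 days.
July 1–12, 1869: 12 days.
Residual: 333 days.
Total: 1064 days.
1064 is a multiple of 7, so 1866-08-13 falls on the same weekday: Monday.

Monday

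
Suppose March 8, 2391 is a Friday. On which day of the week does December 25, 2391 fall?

Wednesday

March 2391: 31 − 8 = 23 days remain.
Then April (30), May (31), June (30), July (31), August (31), September (30), October (31), November (30): 30 + 31 + 30 + 31 + 31 + 30 + 31 + 30 = 244 days.
December 1–25, 2391: 25 days.
Total: 23 + 244 + 25 = 292 days.
292 mod 7 = 5, so 5 days after Friday is Wednesday.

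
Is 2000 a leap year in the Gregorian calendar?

2000 is a leap year (divisible by 400).

Yes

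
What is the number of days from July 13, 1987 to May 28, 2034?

17121

From July 13, 1987 to July 13, 2033: 46 years, of which 12 contain a Feb 29 — 34×365 + 12×366 = 16802 days.
(2000 is a leap year (divisible by 400).)
July 2033: 31 − 13 = 18 days remain.
Then 9 full months totalling 273 days.
May 1–28, 2034: 28 days.
Residual: 319 days.
Total: 17121 days.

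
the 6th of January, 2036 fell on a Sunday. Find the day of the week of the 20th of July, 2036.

Sunday

January 2036: 31 − 6 = 25 days remain.
Then February 2036 (29), March (31), April (30), May (31), June (30): 29 + 31 + 30 + 31 + 30 = 151 days.
July 1–20, 2036: 20 days.
Total: 25 + 151 + 20 = 196 days.
196 is a multiple of 7, so the 20th of July, 2036 falls on the same weekday: Sunday.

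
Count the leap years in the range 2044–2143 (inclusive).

24

Years divisible by 4: 2044, 2048, …, 2140 — 25 in all.
Of these, 2100 is divisible by 100 but not 400, so not leap.
Leap years: 25 − 1 = 24.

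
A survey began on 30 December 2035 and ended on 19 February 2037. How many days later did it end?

417

December 2035: 31 − 30 = 1 day remains.
Then 13 full months totalling 397 days.
February 1–19, 2037: 19 days (2037 is not a leap year).
Total: 1 + 397 + 19 = 417 days.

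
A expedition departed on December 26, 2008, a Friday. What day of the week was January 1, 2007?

Monday

Count forward from the earlier date (January 1, 2007) to the later (December 26, 2008):
January 1, 2007 → January 1, 2008: 365 days.
January 2008: 31 − 1 = 30 days remain.
Then 10 full months totalling 304 days.
December 1–26, 2008: 26 days.
Residual: 360 days.
Total: 725 days.
725 mod 7 = 4, so 4 days before Friday is Monday.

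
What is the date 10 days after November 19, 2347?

November 29, 2347

Count 10 days after November 19, 2347:
Within November 2347: 29 − 19 = 10 days.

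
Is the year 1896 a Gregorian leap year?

Yes

1896 is a leap year.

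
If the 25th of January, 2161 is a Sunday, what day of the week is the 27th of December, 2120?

Count forward from the earlier date (December 27, 2120) to the later (January 25, 2161):
From December 27, 2120 to December 27, 2160: 40 years, of which 10 contain a Feb 29 — 30×365 + 10×366 = 14610 days.
December 2160: 31 − 27 = 4 days remain.
January 1–25, 2161: 25 days.
Residual: 29 days.
Total: 14639 days.
14639 mod 7 = 2, so 2 days before Sunday is Friday.

Friday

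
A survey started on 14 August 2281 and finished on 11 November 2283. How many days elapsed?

819

August 14, 2281 → August 14, 2282: 365 days.
August 14, 2282 → August 14, 2283: 365 days.
August 2283: 31 − 14 = 17 days remain.
Then September (30), October (31): 30 + 31 = 61 days.
November 1–11, 2283: 11 days.
Residual: 89 days.
Total: 819 days.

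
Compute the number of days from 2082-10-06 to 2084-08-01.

665

Day-of-year of October 6, 2082: 279.
Day-of-year of August 1, 2084: 214.
2082 has 365 days, so 365 − 279 = 86 days remain in 2082.
Full years: 2083: 365. Sum = 365.
Total: 86 + 365 + 214 = 665 days.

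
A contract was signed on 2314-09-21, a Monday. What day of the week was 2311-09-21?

Count forward from the earlier date (September 21, 2311) to the later (September 21, 2314):
September 21, 2311 → September 21, 2312: 366 days (2312 is a leap year).
September 21, 2312 → September 21, 2313: 365 days.
September 21, 2313 → September 21, 2314: 365 days.
Total: 1096 days.
1096 mod 7 = 4, so 4 days before Monday is Thursday.

Thursday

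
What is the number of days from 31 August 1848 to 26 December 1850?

August 31, 1848 → August 31, 1849: 365 days.
August 31, 1849 → August 31, 1850: 365 days.
August 1850: 31 − 31 = 0 days remain.
Then September (30), October (31), November (30): 30 + 31 + 30 = 91 days.
December 1–26, 1850: 26 days.
Residual: 117 days.
Total: 847 days.

847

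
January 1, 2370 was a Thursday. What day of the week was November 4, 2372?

Saturday

January 1, 2370 → January 1, 2371: 365 days.
January 1, 2371 → January 1, 2372: 365 days.
January 2372: 31 − 1 = 30 days remain.
Then 9 full months totalling 274 days.
November 1–4, 2372: 4 days.
Residual: 308 days.
Total: 1038 days.
1038 mod 7 = 2, so 2 days after Thursday is Saturday.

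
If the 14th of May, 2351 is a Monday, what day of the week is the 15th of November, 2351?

Thursday

May 2351: 31 − 14 = 17 days remain.
Then June (30), July (31), August (31), September (30), October (31): 30 + 31 + 31 + 30 + 31 = 153 days.
November 1–15, 2351: 15 days.
Total: 17 + 153 + 15 = 185 days.
185 mod 7 = 3, so 3 days after Monday is Thursday.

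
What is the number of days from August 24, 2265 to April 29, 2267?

613

Day-of-year of August 24, 2265: 236.
Day-of-year of April 29, 2267: 119.
2265 has 365 days, so 365 − 236 = 129 days remain in 2265.
Full years: 2266: 365. Sum = 365.
Total: 129 + 365 + 119 = 613 days.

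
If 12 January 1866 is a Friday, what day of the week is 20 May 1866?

January 1866: 31 − 12 = 19 days remain.
Then February 1866 (28), March (31), April (30): 28 + 31 + 30 = 89 days.
May 1–20, 1866: 20 days.
Total: 19 + 89 + 20 = 128 days.
128 mod 7 = 2, so 2 days after Friday is Sunday.

Sunday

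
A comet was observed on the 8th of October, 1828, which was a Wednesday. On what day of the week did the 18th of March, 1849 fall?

Sunday

From October 8, 1828 to October 8, 1848: 20 years, of which 5 contain a Feb 29 — 15×365 + 5×366 = 7305 days.
October 1848: 31 − 8 = 23 days remain.
Then November (30), December (31), January (31), February 1849 (28): 30 + 31 + 31 + 28 = 120 days.
March 1–18, 1849: 18 days.
Residual: 161 days.
Total: 7466 days.
7466 mod 7 = 4, so 4 days after Wednesday is Sunday.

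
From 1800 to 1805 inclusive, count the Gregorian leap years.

Years divisible by 4 in [1800, 1805]: 1800, 1804.
Of these, 1800 is divisible by 100 but not 400, so not leap.
Leap years: 2 − 1 = 1.

1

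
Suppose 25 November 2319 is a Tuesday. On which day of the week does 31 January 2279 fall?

Friday

Count forward from the earlier date (January 31, 2279) to the later (November 25, 2319):
Day-of-year of January 31, 2279: 31.
Day-of-year of November 25, 2319: 329.
2279 has 365 days, so 365 − 31 = 334 days remain in 2279.
Full years 2280–2318: 30 common + 9 leap = 30×365 + 9×366 = 14244 days.
Total: 334 + 14244 + 329 = 14907 days.
14907 mod 7 = 4, so 4 days before Tuesday is Friday.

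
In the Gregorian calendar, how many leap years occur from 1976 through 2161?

Years divisible by 4: 1976, 1980, …, 2160 — 47 in all.
Of these, 2100 is divisible by 100 but not 400, so not leap.
2000 is divisible by 400, so still leap.
Leap years: 47 − 1 = 46.

46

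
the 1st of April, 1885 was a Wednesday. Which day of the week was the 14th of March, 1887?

April 1, 1885 → April 1, 1886: 365 days.
April 1886: 30 − 1 = 29 days remain.
Then 10 full months totalling 304 days.
March 1–14, 1887: 14 days.
Residual: 347 days.
Total: 712 days.
712 mod 7 = 5, so 5 days after Wednesday is Monday.

Monday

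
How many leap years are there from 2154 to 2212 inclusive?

Years divisible by 4: 2156, 2160, …, 2212 — 15 in all.
Of these, 2200 is divisible by 100 but not 400, so not leap.
Leap years: 15 − 1 = 14.

14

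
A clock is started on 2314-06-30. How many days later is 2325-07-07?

From June 30, 2314 to June 30, 2325: 11 years, of which 3 contain a Feb 29 — 8×365 + 3×366 = 4018 days.
June 2325: 30 − 30 = 0 days remain.
July 1–7, 2325: 7 days.
Residual: 7 days.
Total: 4025 days.

4025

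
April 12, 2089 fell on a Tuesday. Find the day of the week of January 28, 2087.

Tuesday

Count forward from the earlier date (January 28, 2087) to the later (April 12, 2089):
Day-of-year of January 28, 2087: 28.
Day-of-year of April 12, 2089: 102.
2087 has 365 days, so 365 − 28 = 337 days remain in 2087.
Full years: 2088: 366. Sum = 366.
Total: 337 + 366 + 102 = 805 days.
805 is a multiple of 7, so January 28, 2087 falls on the same weekday: Tuesday.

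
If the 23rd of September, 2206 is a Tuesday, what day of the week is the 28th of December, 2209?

Thursday

September 23, 2206 → September 23, 2207: 365 days.
September 23, 2207 → September 23, 2208: 366 days (2208 is a leap year).
September 23, 2208 → September 23, 2209: 365 days.
September 2209: 30 − 23 = 7 days remain.
Then October (31), November (30): 31 + 30 = 61 days.
December 1–28, 2209: 28 days.
Residual: 96 days.
Total: 1192 days.
1192 mod 7 = 2, so 2 days after Tuesday is Thursday.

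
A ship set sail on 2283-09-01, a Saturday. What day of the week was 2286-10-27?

Day-of-year of September 1, 2283: 244.
Day-of-year of October 27, 2286: 300.
2283 has 365 days, so 365 − 244 = 121 days remain in 2283.
Full years: 2284: 366; 2285: 365. Sum = 731.
Total: 121 + 731 + 300 = 1152 days.
1152 mod 7 = 4, so 4 days after Saturday is Wednesday.

Wednesday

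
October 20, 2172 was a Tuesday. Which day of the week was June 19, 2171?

Wednesday

Count forward from the earlier date (June 19, 2171) to the later (October 20, 2172):
June 2171: 30 − 19 = 11 days remain.
Then 15 full months totalling 458 days.
October 1–20, 2172: 20 days.
Total: 11 + 458 + 20 = 489 days.
489 mod 7 = 6, so 6 days before Tuesday is Wednesday.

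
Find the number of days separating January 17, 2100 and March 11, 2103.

1148

Day-of-year of January 17, 2100: 17.
Day-of-year of March 11, 2103: 70.
2100 has 365 days, so 365 − 17 = 348 days remain in 2100.
Full years: 2101: 365; 2102: 365. Sum = 730.
Total: 348 + 730 + 70 = 1148 days.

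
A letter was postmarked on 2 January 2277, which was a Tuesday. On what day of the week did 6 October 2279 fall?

January 2, 2277 → January 2, 2278: 365 days.
January 2, 2278 → January 2, 2279: 365 days.
January 2279: 31 − 2 = 29 days remain.
Then February 2279 (28), March (31), April (30), May (31), June (30), July (31), August (31), September (30): 28 + 31 + 30 + 31 + 30 + 31 + 31 + 30 = 242 days.
October 1–6, 2279: 6 days.
Residual: 277 days.
Total: 1007 days.
1007 mod 7 = 6, so 6 days after Tuesday is Monday.

Monday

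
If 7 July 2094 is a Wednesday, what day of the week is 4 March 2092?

Count forward from the earlier date (March 4, 2092) to the later (July 7, 2094):
March 4, 2092 → March 4, 2093: 365 days.
March 4, 2093 → March 4, 2094: 365 days.
March 2094: 31 − 4 = 27 days remain.
Then April (30), May (31), June (30): 30 + 31 + 30 = 91 days.
July 1–7, 2094: 7 days.
Residual: 125 days.
Total: 855 days.
855 mod 7 = 1, so 1 day before Wednesday is Tuesday.

Tuesday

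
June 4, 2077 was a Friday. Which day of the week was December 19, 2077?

June 2077: 30 − 4 = 26 days remain.
Then July (31), August (31), September (30), October (31), November (30): 31 + 31 + 30 + 31 + 30 = 153 days.
December 1–19, 2077: 19 days.
Total: 26 + 153 + 19 = 198 days.
198 mod 7 = 2, so 2 days after Friday is Sunday.

Sunday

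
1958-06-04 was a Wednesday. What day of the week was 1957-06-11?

Count forward from the earlier date (June 11, 1957) to the later (June 4, 1958):
June 1957: 30 − 11 = 19 days remain.
Then 11 full months totalling 335 days.
June 1–4, 1958: 4 days.
Residual: 358 days.
Total: 358 days.
358 mod 7 = 1, so 1 day before Wednesday is Tuesday.

Tuesday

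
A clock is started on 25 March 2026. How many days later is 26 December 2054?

From March 25, 2026 to March 25, 2054: 28 years, of which 7 contain a Feb 29 — 21×365 + 7×366 = 10227 days.
March 2054: 31 − 25 = 6 days remain.
Then April (30), May (31), June (30), July (31), August (31), September (30), October (31), November (30): 30 + 31 + 30 + 31 + 31 + 30 + 31 + 30 = 244 days.
December 1–26, 2054: 26 days.
Residual: 276 days.
Total: 10503 days.

10503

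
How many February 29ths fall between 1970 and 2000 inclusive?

8

Years divisible by 4 in [1970, 2000]: 1972, 1976, 1980, 1984, 1988, 1992, 1996, 2000.
2000 is divisible by 400, so still leap.
No century exceptions apply. Count: 8.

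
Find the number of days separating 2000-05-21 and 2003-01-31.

985

May 21, 2000 → May 21, 2001: 365 days.
May 21, 2001 → May 21, 2002: 365 days.
May 2002: 31 − 21 = 10 days remain.
Then June (30), July (31), August (31), September (30), October (31), November (30), December (31): 30 + 31 + 31 + 30 + 31 + 30 + 31 = 214 days.
January 1–31, 2003: 31 days.
Residual: 255 days.
Total: 985 days.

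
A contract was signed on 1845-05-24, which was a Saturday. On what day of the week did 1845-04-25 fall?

Count forward from the earlier date (April 25, 1845) to the later (May 24, 1845):
April 1845: 30 − 25 = 5 days remain.
May 1–24, 1845: 24 days.
Total: 5 + 24 = 29 days.
29 mod 7 = 1, so 1 day before Saturday is Friday.

Friday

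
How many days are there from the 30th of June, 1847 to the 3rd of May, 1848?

308

June 1847: 30 − 30 = 0 days remain.
Then 10 full months totalling 305 days.
May 1–3, 1848: 3 days.
Total: 0 + 305 + 3 = 308 days.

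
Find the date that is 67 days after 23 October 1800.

29 December 1800

Count 67 days after October 23, 1800:
October 1800: 31 − 23 = 8 days remain.
Then November (30): 30 days.
December 1–29, 1800: 29 days.
Total: 8 + 30 + 29 = 67 days.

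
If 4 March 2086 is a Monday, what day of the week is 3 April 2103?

Tuesday

From March 4, 2086 to March 4, 2103: 17 years, of which 3 contain a Feb 29 — 14×365 + 3×366 = 6208 days.
(2100 is not a leap year (divisible by 100 but not 400).)
March 2103: 31 − 4 = 27 days remain.
April 1–3, 2103: 3 days.
Residual: 30 days.
Total: 6238 days.
6238 mod 7 = 1, so 1 day after Monday is Tuesday.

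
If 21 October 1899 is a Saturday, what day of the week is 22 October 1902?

Day-of-year of October 21, 1899: 294.
Day-of-year of October 22, 1902: 295.
1899 has 365 days, so 365 − 294 = 71 days remain in 1899.
Full years: 1900: 365; 1901: 365. Sum = 730.
Total: 71 + 730 + 295 = 1096 days.
1096 mod 7 = 4, so 4 days after Saturday is Wednesday.

Wednesday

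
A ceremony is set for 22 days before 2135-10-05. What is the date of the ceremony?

2135-09-13

Count 22 days before October 5, 2135:
September 2135: 30 − 13 = 17 days remain.
October 1–5, 2135: 5 days.
Total: 17 + 5 = 22 days.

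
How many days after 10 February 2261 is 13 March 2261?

31

February 2261: 28 − 10 = 18 days remain (2261 is not a leap year, so February has 28 days).
March 1–13, 2261: 13 days.
Total: 18 + 13 = 31 days.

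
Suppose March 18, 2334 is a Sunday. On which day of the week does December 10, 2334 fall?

March 2334: 31 − 18 = 13 days remain.
Then April (30), May (31), June (30), July (31), August (31), September (30), October (31), November (30): 30 + 31 + 30 + 31 + 31 + 30 + 31 + 30 = 244 days.
December 1–10, 2334: 10 days.
Total: 13 + 244 + 10 = 267 days.
267 mod 7 = 1, so 1 day after Sunday is Monday.

Monday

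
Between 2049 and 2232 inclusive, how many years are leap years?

44

Years divisible by 4: 2052, 2056, …, 2232 — 46 in all.
Of these, 2100, 2200 are divisible by 100 but not 400, so not leap.
Leap years: 46 − 2 = 44.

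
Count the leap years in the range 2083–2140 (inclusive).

14

Years divisible by 4: 2084, 2088, …, 2140 — 15 in all.
Of these, 2100 is divisible by 100 but not 400, so not leap.
Leap years: 15 − 1 = 14.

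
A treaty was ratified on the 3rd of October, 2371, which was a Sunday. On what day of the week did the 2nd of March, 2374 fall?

Day-of-year of October 3, 2371: 276.
Day-of-year of March 2, 2374: 61.
2371 has 365 days, so 365 − 276 = 89 days remain in 2371.
Full years: 2372: 366; 2373: 365. Sum = 731.
Total: 89 + 731 + 61 = 881 days.
881 mod 7 = 6, so 6 days after Sunday is Saturday.

Saturday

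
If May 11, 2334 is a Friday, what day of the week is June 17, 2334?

May 2334: 31 − 11 = 20 days remain.
June 1–17, 2334: 17 days.
Total: 20 + 17 = 37 days.
37 mod 7 = 2, so 2 days after Friday is Sunday.

Sunday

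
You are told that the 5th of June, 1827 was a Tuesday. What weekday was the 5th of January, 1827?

Count forward from the earlier date (January 5, 1827) to the later (June 5, 1827):
January 1827: 31 − 5 = 26 days remain.
Then February 1827 (28), March (31), April (30), May (31): 28 + 31 + 30 + 31 = 120 days.
June 1–5, 1827: 5 days.
Total: 26 + 120 + 5 = 151 days.
151 mod 7 = 4, so 4 days before Tuesday is Friday.

Friday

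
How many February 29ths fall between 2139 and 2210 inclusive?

Years divisible by 4: 2140, 2144, …, 2208 — 18 in all.
Of these, 2200 is divisible by 100 but not 400, so not leap.
Leap years: 18 − 1 = 17.

17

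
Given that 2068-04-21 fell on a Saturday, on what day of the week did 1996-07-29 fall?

Monday

Count forward from the earlier date (July 29, 1996) to the later (April 21, 2068):
From July 29, 1996 to July 29, 2067: 71 years, of which 17 contain a Feb 29 — 54×365 + 17×366 = 25932 days.
(2000 is a leap year (divisible by 400).)
July 2067: 31 − 29 = 2 days remain.
Then August (31), September (30), October (31), November (30), December (31), January (31), February 2068 (29), March (31): 31 + 30 + 31 + 30 + 31 + 31 + 29 + 31 = 244 days.
April 1–21, 2068: 21 days.
Residual: 267 days.
Total: 26199 days.
26199 mod 7 = 5, so 5 days before Saturday is Monday.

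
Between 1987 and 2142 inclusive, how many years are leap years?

Years divisible by 4: 1988, 1992, …, 2140 — 39 in all.
Of these, 2100 is divisible by 100 but not 400, so not leap.
2000 is divisible by 400, so still leap.
Leap years: 39 − 1 = 38.

38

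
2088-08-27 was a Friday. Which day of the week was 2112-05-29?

Sunday

From August 27, 2088 to August 27, 2111: 23 years, of which 4 contain a Feb 29 — 19×365 + 4×366 = 8399 days.
(2100 is not a leap year (divisible by 100 but not 400).)
August 2111: 31 − 27 = 4 days remain.
Then September (30), October (31), November (30), December (31), January (31), February 2112 (29), March (31), April (30): 30 + 31 + 30 + 31 + 31 + 29 + 31 + 30 = 243 days.
May 1–29, 2112: 29 days.
Residual: 276 days.
Total: 8675 days.
8675 mod 7 = 2, so 2 days after Friday is Sunday.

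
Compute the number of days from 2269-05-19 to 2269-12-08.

203

May 2269: 31 − 19 = 12 days remain.
Then June (30), July (31), August (31), September (30), October (31), November (30): 30 + 31 + 31 + 30 + 31 + 30 = 183 days.
December 1–8, 2269: 8 days.
Total: 12 + 183 + 8 = 203 days.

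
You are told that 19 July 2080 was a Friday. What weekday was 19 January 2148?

Friday

From July 19, 2080 to July 19, 2147: 67 years, of which 15 contain a Feb 29 — 52×365 + 15×366 = 24470 days.
(2100 is not a leap year (divisible by 100 but not 400).)
July 2147: 31 − 19 = 12 days remain.
Then August (31), September (30), October (31), November (30), December (31): 31 + 30 + 31 + 30 + 31 = 153 days.
January 1–19, 2148: 19 days.
Residual: 184 days.
Total: 24654 days.
24654 is a multiple of 7, so 19 January 2148 falls on the same weekday: Friday.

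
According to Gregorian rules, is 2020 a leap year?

2020 is a leap year.

Yes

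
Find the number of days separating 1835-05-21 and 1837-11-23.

May 21, 1835 → May 21, 1836: 366 days (1836 is a leap year).
May 21, 1836 → May 21, 1837: 365 days.
May 1837: 31 − 21 = 10 days remain.
Then June (30), July (31), August (31), September (30), October (31): 30 + 31 + 31 + 30 + 31 = 153 days.
November 1–23, 1837: 23 days.
Residual: 186 days.
Total: 917 days.

917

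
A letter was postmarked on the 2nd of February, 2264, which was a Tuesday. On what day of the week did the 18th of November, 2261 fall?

Monday

Count forward from the earlier date (November 18, 2261) to the later (February 2, 2264):
November 18, 2261 → November 18, 2262: 365 days.
November 18, 2262 → November 18, 2263: 365 days.
November 2263: 30 − 18 = 12 days remain.
Then December (31), January (31): 31 + 31 = 62 days.
February 1–2, 2264: 2 days (2264 is a leap year).
Residual: 76 days.
Total: 806 days.
806 mod 7 = 1, so 1 day before Tuesday is Monday.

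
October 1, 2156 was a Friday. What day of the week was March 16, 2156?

Tuesday

Count forward from the earlier date (March 16, 2156) to the later (October 1, 2156):
March 2156: 31 − 16 = 15 days remain.
Then April (30), May (31), June (30), July (31), August (31), September (30): 30 + 31 + 30 + 31 + 31 + 30 = 183 days.
October 1, 2156: 1 day.
Total: 15 + 183 + 1 = 199 days.
199 mod 7 = 3, so 3 days before Friday is Tuesday.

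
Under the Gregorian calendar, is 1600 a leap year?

Yes

1600 is a leap year (divisible by 400).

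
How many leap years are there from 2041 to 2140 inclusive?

Years divisible by 4: 2044, 2048, …, 2140 — 25 in all.
Of these, 2100 is divisible by 100 but not 400, so not leap.
Leap years: 25 − 1 = 24.

24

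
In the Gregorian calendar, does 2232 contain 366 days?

2232 is a leap year.

Yes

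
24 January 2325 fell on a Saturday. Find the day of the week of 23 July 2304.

Saturday

Count forward from the earlier date (July 23, 2304) to the later (January 24, 2325):
Day-of-year of July 23, 2304: 205.
Day-of-year of January 24, 2325: 24.
2304 has 366 days, so 366 − 205 = 161 days remain in 2304.
Full years 2305–2324: 15 common + 5 leap = 15×365 + 5×366 = 7305 days.
Total: 161 + 7305 + 24 = 7490 days.
7490 is a multiple of 7, so 23 July 2304 falls on the same weekday: Saturday.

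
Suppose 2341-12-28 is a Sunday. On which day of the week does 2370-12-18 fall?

Friday

Day-of-year of December 28, 2341: 362.
Day-of-year of December 18, 2370: 352.
2341 has 365 days, so 365 − 362 = 3 days remain in 2341.
Full years 2342–2369: 21 common + 7 leap = 21×365 + 7×366 = 10227 days.
Total: 3 + 10227 + 352 = 10582 days.
10582 mod 7 = 5, so 5 days after Sunday is Friday.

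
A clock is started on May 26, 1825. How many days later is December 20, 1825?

May 1825: 31 − 26 = 5 days remain.
Then June (30), July (31), August (31), September (30), October (31), November (30): 30 + 31 + 31 + 30 + 31 + 30 = 183 days.
December 1–20, 1825: 20 days.
Total: 5 + 183 + 20 = 208 days.

208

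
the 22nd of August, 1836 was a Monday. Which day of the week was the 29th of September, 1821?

Count forward from the earlier date (September 29, 1821) to the later (August 22, 1836):
From September 29, 1821 to September 29, 1835: 14 years, of which 3 contain a Feb 29 — 11×365 + 3×366 = 5113 days.
September 1835: 30 − 29 = 1 day remains.
Then 10 full months totalling 305 days.
August 1–22, 1836: 22 days.
Residual: 328 days.
Total: 5441 days.
5441 mod 7 = 2, so 2 days before Monday is Saturday.

Saturday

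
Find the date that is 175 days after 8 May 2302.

30 October 2302

Count 175 days after May 8, 2302:
May 2302: 31 − 8 = 23 days remain.
Then June (30), July (31), August (31), September (30): 30 + 31 + 31 + 30 = 122 days.
October 1–30, 2302: 30 days.
Total: 23 + 122 + 30 = 175 days.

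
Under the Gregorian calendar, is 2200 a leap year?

No

2200 is not a leap year (divisible by 100 but not 400).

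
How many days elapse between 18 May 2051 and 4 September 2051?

109

May 2051: 31 − 18 = 13 days remain.
Then June (30), July (31), August (31): 30 + 31 + 31 = 92 days.
September 1–4, 2051: 4 days.
Total: 13 + 92 + 4 = 109 days.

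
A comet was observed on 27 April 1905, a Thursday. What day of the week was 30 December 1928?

Day-of-year of April 27, 1905: 117.
Day-of-year of December 30, 1928: 365.
1905 has 365 days, so 365 − 117 = 248 days remain in 1905.
Full years 1906–1927: 17 common + 5 leap = 17×365 + 5×366 = 8035 days.
Total: 248 + 8035 + 365 = 8648 days.
8648 mod 7 = 3, so 3 days after Thursday is Sunday.

Sunday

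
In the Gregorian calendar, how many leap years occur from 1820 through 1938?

29

Years divisible by 4: 1820, 1824, …, 1936 — 30 in all.
Of these, 1900 is divisible by 100 but not 400, so not leap.
Leap years: 30 − 1 = 29.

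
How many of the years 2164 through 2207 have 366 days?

10

Years divisible by 4 in [2164, 2207]: 2164, 2168, 2172, 2176, 2180, 2184, 2188, 2192, 2196, 2200, 2204.
Of these, 2200 is divisible by 100 but not 400, so not leap.
Leap years: 11 − 1 = 10.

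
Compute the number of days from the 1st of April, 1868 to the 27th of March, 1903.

From April 1, 1868 to April 1, 1902: 34 years, of which 7 contain a Feb 29 — 27×365 + 7×366 = 12417 days.
(1900 is not a leap year (divisible by 100 but not 400).)
April 1902: 30 − 1 = 29 days remain.
Then 10 full months totalling 304 days.
March 1–27, 1903: 27 days.
Residual: 360 days.
Total: 12777 days.

12777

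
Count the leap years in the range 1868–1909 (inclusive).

10

Years divisible by 4 in [1868, 1909]: 1868, 1872, 1876, 1880, 1884, 1888, 1892, 1896, 1900, 1904, 1908.
Of these, 1900 is divisible by 100 but not 400, so not leap.
Leap years: 11 − 1 = 10.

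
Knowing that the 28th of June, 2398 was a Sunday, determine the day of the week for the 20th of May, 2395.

Saturday

Count forward from the earlier date (May 20, 2395) to the later (June 28, 2398):
Day-of-year of May 20, 2395: 140.
Day-of-year of June 28, 2398: 179.
2395 has 365 days, so 365 − 140 = 225 days remain in 2395.
Full years: 2396: 366; 2397: 365. Sum = 731.
Total: 225 + 731 + 179 = 1135 days.
1135 mod 7 = 1, so 1 day before Sunday is Saturday.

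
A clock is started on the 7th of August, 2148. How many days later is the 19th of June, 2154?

August 7, 2148 → August 7, 2149: 365 days.
August 7, 2149 → August 7, 2150: 365 days.
August 7, 2150 → August 7, 2151: 365 days.
August 7, 2151 → August 7, 2152: 366 days (2152 is a leap year).
August 7, 2152 → August 7, 2153: 365 days.
August 2153: 31 − 7 = 24 days remain.
Then 9 full months totalling 273 days.
June 1–19, 2154: 19 days.
Residual: 316 days.
Total: 2142 days.

2142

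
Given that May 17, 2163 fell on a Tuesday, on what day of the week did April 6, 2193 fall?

Day-of-year of May 17, 2163: 137.
Day-of-year of April 6, 2193: 96.
2163 has 365 days, so 365 − 137 = 228 days remain in 2163.
Full years 2164–2192: 21 common + 8 leap = 21×365 + 8×366 = 10593 days.
Total: 228 + 10593 + 96 = 10917 days.
10917 mod 7 = 4, so 4 days after Tuesday is Saturday.

Saturday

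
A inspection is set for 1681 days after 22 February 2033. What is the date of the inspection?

30 September 2037

Count 1681 days after February 22, 2033:
February 22, 2033 → February 22, 2034: 365 days.
February 22, 2034 → February 22, 2035: 365 days.
February 22, 2035 → February 22, 2036: 365 days.
February 22, 2036 → February 22, 2037: 366 days (2036 is a leap year).
February 2037: 28 − 22 = 6 days remain (2037 is not a leap year, so February has 28 days).
Then March (31), April (30), May (31), June (30), July (31), August (31): 31 + 30 + 31 + 30 + 31 + 31 = 184 days.
September 1–30, 2037: 30 days.
Residual: 220 days.
Total: 1681 days.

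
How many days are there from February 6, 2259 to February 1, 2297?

From February 6, 2259 to February 6, 2296: 37 years, of which 9 contain a Feb 29 — 28×365 + 9×366 = 13514 days.
February 2296: 29 − 6 = 23 days remain (2296 is a leap year, so February has 29 days).
Then 11 full months totalling 337 days.
February 1, 2297: 1 day (2297 is not a leap year).
Residual: 361 days.
Total: 13875 days.

13875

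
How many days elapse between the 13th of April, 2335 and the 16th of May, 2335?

33

April 2335: 30 − 13 = 17 days remain.
May 1–16, 2335: 16 days.
Total: 17 + 16 = 33 days.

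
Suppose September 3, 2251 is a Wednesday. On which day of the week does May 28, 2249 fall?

Monday

Count forward from the earlier date (May 28, 2249) to the later (September 3, 2251):
May 28, 2249 → May 28, 2250: 365 days.
May 28, 2250 → May 28, 2251: 365 days.
May 2251: 31 − 28 = 3 days remain.
Then June (30), July (31), August (31): 30 + 31 + 31 = 92 days.
September 1–3, 2251: 3 days.
Residual: 98 days.
Total: 828 days.
828 mod 7 = 2, so 2 days before Wednesday is Monday.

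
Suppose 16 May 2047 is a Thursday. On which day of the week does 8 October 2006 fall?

Count forward from the earlier date (October 8, 2006) to the later (May 16, 2047):
Day-of-year of October 8, 2006: 281.
Day-of-year of May 16, 2047: 136.
2006 has 365 days, so 365 − 281 = 84 days remain in 2006.
Full years 2007–2046: 30 common + 10 leap = 30×365 + 10×366 = 14610 days.
Total: 84 + 14610 + 136 = 14830 days.
14830 mod 7 = 4, so 4 days before Thursday is Sunday.

Sunday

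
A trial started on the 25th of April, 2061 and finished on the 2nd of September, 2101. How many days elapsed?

From April 25, 2061 to April 25, 2101: 40 years, of which 9 contain a Feb 29 — 31×365 + 9×366 = 14609 days.
(2100 is not a leap year (divisible by 100 but not 400).)
April 2101: 30 − 25 = 5 days remain.
Then May (31), June (30), July (31), August (31): 31 + 30 + 31 + 31 = 123 days.
September 1–2, 2101: 2 days.
Residual: 130 days.
Total: 14739 days.

14739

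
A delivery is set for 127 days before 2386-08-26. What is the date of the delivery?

2386-04-21

Count 127 days before August 26, 2386:
April 2386: 30 − 21 = 9 days remain.
Then May (31), June (30), July (31): 31 + 30 + 31 = 92 days.
August 1–26, 2386: 26 days.
Total: 9 + 92 + 26 = 127 days.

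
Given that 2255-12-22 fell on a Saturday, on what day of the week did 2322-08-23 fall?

Wednesday

From December 22, 2255 to December 22, 2321: 66 years, of which 16 contain a Feb 29 — 50×365 + 16×366 = 24106 days.
(2300 is not a leap year (divisible by 100 but not 400).)
December 2321: 31 − 22 = 9 days remain.
Then January (31), February 2322 (28), March (31), April (30), May (31), June (30), July (31): 31 + 28 + 31 + 30 + 31 + 30 + 31 = 212 days.
August 1–23, 2322: 23 days.
Residual: 244 days.
Total: 24350 days.
24350 mod 7 = 4, so 4 days after Saturday is Wednesday.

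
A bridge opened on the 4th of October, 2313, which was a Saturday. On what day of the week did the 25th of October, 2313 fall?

Within October 2313: 25 − 4 = 21 days.
21 is a multiple of 7, so the 25th of October, 2313 falls on the same weekday: Saturday.

Saturday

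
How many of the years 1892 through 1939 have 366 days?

11

Years divisible by 4 in [1892, 1939]: 1892, 1896, 1900, 1904, 1908, 1912, 1916, 1920, 1924, 1928, 1932, 1936.
Of these, 1900 is divisible by 100 but not 400, so not leap.
Leap years: 12 − 1 = 11.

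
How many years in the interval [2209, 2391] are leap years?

44

Years divisible by 4: 2212, 2216, …, 2388 — 45 in all.
Of these, 2300 is divisible by 100 but not 400, so not leap.
Leap years: 45 − 1 = 44.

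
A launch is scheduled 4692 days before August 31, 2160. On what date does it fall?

October 27, 2147

Count 4692 days before August 31, 2160:
From October 27, 2147 to October 27, 2159: 12 years, of which 3 contain a Feb 29 — 9×365 + 3×366 = 4383 days.
October 2159: 31 − 27 = 4 days remain.
Then 9 full months totalling 274 days.
August 1–31, 2160: 31 days.
Residual: 309 days.
Total: 4692 days.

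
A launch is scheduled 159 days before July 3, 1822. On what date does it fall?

January 25, 1822

Count 159 days before July 3, 1822:
January 1822: 31 − 25 = 6 days remain.
Then February 1822 (28), March (31), April (30), May (31), June (30): 28 + 31 + 30 + 31 + 30 = 150 days.
July 1–3, 1822: 3 days.
Total: 6 + 150 + 3 = 159 days.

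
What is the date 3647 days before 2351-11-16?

2341-11-21

Count 3647 days before November 16, 2351:
From November 21, 2341 to November 21, 2350: 9 years, of which 2 contain a Feb 29 — 7×365 + 2×366 = 3287 days.
November 2350: 30 − 21 = 9 days remain.
Then 11 full months totalling 335 days.
November 1–16, 2351: 16 days.
Residual: 360 days.
Total: 3647 days.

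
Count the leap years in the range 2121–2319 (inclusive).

Years divisible by 4: 2124, 2128, …, 2316 — 49 in all.
Of these, 2200, 2300 are divisible by 100 but not 400, so not leap.
Leap years: 49 − 2 = 47.

47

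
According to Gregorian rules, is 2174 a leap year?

No

2174 is not a leap year.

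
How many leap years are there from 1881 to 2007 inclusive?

30

Years divisible by 4: 1884, 1888, …, 2004 — 31 in all.
Of these, 1900 is divisible by 100 but not 400, so not leap.
2000 is divisible by 400, so still leap.
Leap years: 31 − 1 = 30.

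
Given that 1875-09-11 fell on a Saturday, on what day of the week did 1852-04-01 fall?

Thursday

Count forward from the earlier date (April 1, 1852) to the later (September 11, 1875):
Day-of-year of April 1, 1852: 92.
Day-of-year of September 11, 1875: 254.
1852 has 366 days, so 366 − 92 = 274 days remain in 1852.
Full years 1853–1874: 17 common + 5 leap = 17×365 + 5×366 = 8035 days.
Total: 274 + 8035 + 254 = 8563 days.
8563 mod 7 = 2, so 2 days before Saturday is Thursday.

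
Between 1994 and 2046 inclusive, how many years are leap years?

13

Years divisible by 4: 1996, 2000, …, 2044 — 13 in all.
2000 is divisible by 400, so still leap.
No century exceptions apply. Count: 13.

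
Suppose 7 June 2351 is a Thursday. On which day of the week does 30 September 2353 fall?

Day-of-year of June 7, 2351: 158.
Day-of-year of September 30, 2353: 273.
2351 has 365 days, so 365 − 158 = 207 days remain in 2351.
Full years: 2352: 366. Sum = 366.
Total: 207 + 366 + 273 = 846 days.
846 mod 7 = 6, so 6 days after Thursday is Wednesday.

Wednesday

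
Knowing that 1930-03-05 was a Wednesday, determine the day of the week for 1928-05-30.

Wednesday

Count forward from the earlier date (May 30, 1928) to the later (March 5, 1930):
May 30, 1928 → May 30, 1929: 365 days.
May 1929: 31 − 30 = 1 day remains.
Then 9 full months totalling 273 days.
March 1–5, 1930: 5 days.
Residual: 279 days.
Total: 644 days.
644 is a multiple of 7, so 1928-05-30 falls on the same weekday: Wednesday.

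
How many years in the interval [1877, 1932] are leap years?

Years divisible by 4: 1880, 1884, …, 1932 — 14 in all.
Of these, 1900 is divisible by 100 but not 400, so not leap.
Leap years: 14 − 1 = 13.

13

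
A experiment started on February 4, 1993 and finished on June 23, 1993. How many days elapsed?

139

February 1993: 28 − 4 = 24 days remain (1993 is not a leap year, so February has 28 days).
Then March (31), April (30), May (31): 31 + 30 + 31 = 92 days.
June 1–23, 1993: 23 days.
Total: 24 + 92 + 23 = 139 days.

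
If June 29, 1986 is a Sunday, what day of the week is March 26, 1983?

Count forward from the earlier date (March 26, 1983) to the later (June 29, 1986):
Day-of-year of March 26, 1983: 85.
Day-of-year of June 29, 1986: 180.
1983 has 365 days, so 365 − 85 = 280 days remain in 1983.
Full years: 1984: 366; 1985: 365. Sum = 731.
Total: 280 + 731 + 180 = 1191 days.
1191 mod 7 = 1, so 1 day before Sunday is Saturday.

Saturday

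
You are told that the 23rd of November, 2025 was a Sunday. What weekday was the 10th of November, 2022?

Count forward from the earlier date (November 10, 2022) to the later (November 23, 2025):
November 10, 2022 → November 10, 2023: 365 days.
November 10, 2023 → November 10, 2024: 366 days (2024 is a leap year).
November 10, 2024 → November 10, 2025: 365 days.
Within November 2025: 23 − 10 = 13 days.
Total: 1109 days.
1109 mod 7 = 3, so 3 days before Sunday is Thursday.

Thursday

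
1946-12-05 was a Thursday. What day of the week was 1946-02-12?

Count forward from the earlier date (February 12, 1946) to the later (December 5, 1946):
February 1946: 28 − 12 = 16 days remain (1946 is not a leap year, so February has 28 days).
Then 9 full months totalling 275 days.
December 1–5, 1946: 5 days.
Total: 16 + 275 + 5 = 296 days.
296 mod 7 = 2, so 2 days before Thursday is Tuesday.

Tuesday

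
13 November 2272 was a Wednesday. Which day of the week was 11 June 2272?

Tuesday

Count forward from the earlier date (June 11, 2272) to the later (November 13, 2272):
June 2272: 30 − 11 = 19 days remain.
Then July (31), August (31), September (30), October (31): 31 + 31 + 30 + 31 = 123 days.
November 1–13, 2272: 13 days.
Total: 19 + 123 + 13 = 155 days.
155 mod 7 = 1, so 1 day before Wednesday is Tuesday.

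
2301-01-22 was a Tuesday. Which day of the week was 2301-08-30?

Friday

January 2301: 31 − 22 = 9 days remain.
Then February 2301 (28), March (31), April (30), May (31), June (30), July (31): 28 + 31 + 30 + 31 + 30 + 31 = 181 days.
August 1–30, 2301: 30 days.
Total: 9 + 181 + 30 = 220 days.
220 mod 7 = 3, so 3 days after Tuesday is Friday.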